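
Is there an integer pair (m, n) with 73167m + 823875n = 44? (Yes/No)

By Bézout, 73167m + 823875n = 44 has integer solutions iff gcd(73167, 823875) | 44.
Euclid: 823875 = 11·73167 + 19038; 73167 = 3·19038 + 16053; 19038 = 1·16053 + 2985; 16053 = 5·2985 + 1128; 2985 = 2·1128 + 729; 1128 = 1·729 + 399; 729 = 1·399 + 330; 399 = 1·330 + 69; 330 = 4·69 + 54; 69 = 1·54 + 15; 54 = 3·15 + 9; 15 = 1·9 + 6; 9 = 1·6 + 3; 6 = 2·3 + 0. gcd = 3; 44 mod 3 = 2. No.

No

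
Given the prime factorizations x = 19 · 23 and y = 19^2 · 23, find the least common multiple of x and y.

max exponent per prime: 19^2 · 23 = 8303

8303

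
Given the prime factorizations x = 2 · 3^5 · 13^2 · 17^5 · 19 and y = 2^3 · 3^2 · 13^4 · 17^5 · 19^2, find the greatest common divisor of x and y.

min exponent per shared prime: 2 · 3^2 · 13^2 · 17^5 · 19 = 82064894886

82064894886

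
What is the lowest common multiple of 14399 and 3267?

14399 = 7 · 11² · 17; 3267 = 3³ · 11²
max exponents: 3³ · 7 · 11² · 17 = 388773

388773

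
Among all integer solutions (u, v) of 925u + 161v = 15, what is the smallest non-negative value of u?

141

Reduce mod 161: 925u ≡ 15 (mod 161). With g = gcd(925, 161) = 1 dividing 15, divide through: 925u ≡ 15 (mod 161).
Since gcd(925, 161) = 1, u ≡ 15·(925)⁻¹ ≡ 141 (mod 161). Smallest non-negative: 141.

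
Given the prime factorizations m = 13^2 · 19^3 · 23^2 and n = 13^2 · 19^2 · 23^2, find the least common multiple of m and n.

613201459

max exponent per prime: 13^2 · 19^3 · 23^2 = 613201459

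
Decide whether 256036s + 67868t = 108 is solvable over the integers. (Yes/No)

gcd(256036, 67868): 256036 = 3·67868 + 52432; 67868 = 1·52432 + 15436; 52432 = 3·15436 + 6124; 15436 = 2·6124 + 3188; 6124 = 1·3188 + 2936; 3188 = 1·2936 + 252; 2936 = 11·252 + 164; 252 = 1·164 + 88; 164 = 1·88 + 76; 88 = 1·76 + 12; 76 = 6·12 + 4; 12 = 3·4 + 0 → 4
4 divides 108, so a solution exists.

Yes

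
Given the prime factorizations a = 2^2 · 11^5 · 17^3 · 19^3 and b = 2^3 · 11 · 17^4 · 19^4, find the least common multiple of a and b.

max exponent per prime: 2^3 · 11^5 · 17^4 · 19^4 = 14023728722826328

14023728722826328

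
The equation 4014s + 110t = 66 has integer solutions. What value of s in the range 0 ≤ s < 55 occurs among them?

Reduce mod 110: 4014s ≡ 66 (mod 110). With g = gcd(4014, 110) = 2 dividing 66, divide through: 2007s ≡ 33 (mod 55).
Since gcd(2007, 55) = 1, s ≡ 33·(2007)⁻¹ ≡ 44 (mod 55). Smallest non-negative: 44.

44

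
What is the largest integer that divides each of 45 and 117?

Euclid: 117 = 2·45 + 27; 45 = 1·27 + 18; 27 = 1·18 + 9; 18 = 2·9 + 0. Last nonzero remainder: 9.

9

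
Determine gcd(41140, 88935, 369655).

605

41140 = 2² · 5 · 11² · 17; 88935 = 3 · 5 · 7² · 11²; 369655 = 5 · 11² · 13 · 47
gcd takes min exponent of each prime: 5 · 11² = 605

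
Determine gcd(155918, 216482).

98

155918 = 2 · 7² · 37 · 43
216482 = 2 · 7² · 47²
Common: 2 · 7² = 98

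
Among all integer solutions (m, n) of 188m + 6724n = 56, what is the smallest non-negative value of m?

1574

Reduce mod 6724: 188m ≡ 56 (mod 6724). With g = gcd(188, 6724) = 4 dividing 56, divide through: 47m ≡ 14 (mod 1681).
Since gcd(47, 1681) = 1, m ≡ 14·(47)⁻¹ ≡ 1574 (mod 1681). Smallest non-negative: 1574.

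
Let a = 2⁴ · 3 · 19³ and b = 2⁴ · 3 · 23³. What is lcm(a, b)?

4005765744

max exponent per prime: 2⁴ · 3 · 19³ · 23³ = 4005765744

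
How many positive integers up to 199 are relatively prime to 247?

Prime factors of 247: 13, 19. Count integers ≤ 199 divisible by none of them.
By inclusion–exclusion: 199 − ⌊199/13⌋ − ⌊199/19⌋ + ⌊199/247⌋ = 174.

174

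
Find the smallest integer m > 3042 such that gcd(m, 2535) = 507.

3549

2535 = 507·5. Any m with gcd(m, 2535) = 507 is a multiple of 507, say 507s, with s coprime to 5.
Need s > 3042/507, so s ≥ 7. First s ≥ 7 with gcd(s, 5) = 1 is s = 7. Thus m = 507·7 = 3549.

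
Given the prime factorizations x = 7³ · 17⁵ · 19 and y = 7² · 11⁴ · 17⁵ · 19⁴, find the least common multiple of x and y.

929231388440912711

max exponent per prime: 7³ · 11⁴ · 17⁵ · 19⁴ = 929231388440912711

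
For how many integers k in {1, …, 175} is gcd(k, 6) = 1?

59

Prime factors of 6: 2, 3. Count integers ≤ 175 divisible by none of them.
By inclusion–exclusion: 175 − ⌊175/2⌋ − ⌊175/3⌋ + ⌊175/6⌋ = 59.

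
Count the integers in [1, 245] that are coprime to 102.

77

Prime factors of 102: 2, 3, 17. Count integers ≤ 245 divisible by none of them.
By inclusion–exclusion: 245 − ⌊245/2⌋ − ⌊245/3⌋ − ⌊245/17⌋ + ⌊245/6⌋ + ⌊245/34⌋ + ⌊245/51⌋ − ⌊245/102⌋ = 77.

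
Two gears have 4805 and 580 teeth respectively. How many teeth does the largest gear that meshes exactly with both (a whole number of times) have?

5

4805 = 5 · 31²
580 = 2² · 5 · 29
Common: 5 = 5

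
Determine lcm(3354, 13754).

3354 = 2 · 3 · 13 · 43; 13754 = 2 · 13 · 23²
max exponents: 2 · 3 · 13 · 23² · 43 = 1774266

1774266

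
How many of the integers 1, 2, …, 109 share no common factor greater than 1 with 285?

285 = 3·5·19. Inclusion–exclusion on these primes:
109 − ⌊109/3⌋ − ⌊109/5⌋ − ⌊109/19⌋ + ⌊109/15⌋ + ⌊109/57⌋ + ⌊109/95⌋ − ⌊109/285⌋ = 56

56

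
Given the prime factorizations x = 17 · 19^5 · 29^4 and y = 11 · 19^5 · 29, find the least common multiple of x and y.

327492684265153

max exponent per prime: 11 · 17 · 19^5 · 29^4 = 327492684265153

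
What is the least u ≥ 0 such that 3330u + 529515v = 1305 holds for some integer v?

gcd(3330, 529515) = 45 (Euclid: 529515 = 159·3330 + 45; 3330 = 74·45 + 0), and 45 | 1305.
Extended Euclid: 3330·(-159) + 529515·(1) = 45. Scale by 29: u₀ = -4611.
General solution u = u₀ + 11767t; reducing mod 11767 gives u = 7156 (and v = -45).

7156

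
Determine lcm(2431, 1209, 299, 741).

2431 = 11 · 13 · 17; 1209 = 3 · 13 · 31; 299 = 13 · 23; 741 = 3 · 13 · 19
lcm takes max exponent of each prime: 3 · 11 · 13 · 17 · 19 · 23 · 31 = 98798271

98798271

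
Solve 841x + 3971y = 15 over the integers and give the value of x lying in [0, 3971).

Reduce mod 3971: 841x ≡ 15 (mod 3971). With g = gcd(841, 3971) = 1 dividing 15, divide through: 841x ≡ 15 (mod 3971).
Since gcd(841, 3971) = 1, x ≡ 15·(841)⁻¹ ≡ 1884 (mod 3971). Smallest non-negative: 1884.

1884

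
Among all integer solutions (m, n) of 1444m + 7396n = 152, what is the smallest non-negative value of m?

584

gcd(1444, 7396) = 4 (Euclid: 7396 = 5·1444 + 176; 1444 = 8·176 + 36; 176 = 4·36 + 32; 36 = 1·32 + 4; 32 = 8·4 + 0), and 4 | 152.
Extended Euclid: 1444·(210) + 7396·(-41) = 4. Scale by 38: m₀ = 7980.
General solution m = m₀ + 1849t; reducing mod 1849 gives m = 584 (and n = -114).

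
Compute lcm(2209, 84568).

gcd first: 84568 = 38·2209 + 626; 2209 = 3·626 + 331; 626 = 1·331 + 295; 331 = 1·295 + 36; 295 = 8·36 + 7; 36 = 5·7 + 1; 7 = 7·1 + 0 → gcd = 1
lcm = 2209·84568/gcd = 186810712/1 = 186810712

186810712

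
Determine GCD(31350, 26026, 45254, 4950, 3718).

22

gcd(31350, 26026): 31350 = 1·26026 + 5324; 26026 = 4·5324 + 4730; 5324 = 1·4730 + 594; 4730 = 7·594 + 572; 594 = 1·572 + 22; 572 = 26·22 + 0 → 22
gcd(22, 45254): 45254 = 2057·22 + 0 → 22
gcd(22, 4950): 4950 = 225·22 + 0 → 22
gcd(22, 3718): 3718 = 169·22 + 0 → 22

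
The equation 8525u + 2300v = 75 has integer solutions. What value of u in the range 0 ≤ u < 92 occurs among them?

51

Euclid: 8525 = 3·2300 + 1625; 2300 = 1·1625 + 675; 1625 = 2·675 + 275; 675 = 2·275 + 125; 275 = 2·125 + 25; 125 = 5·25 + 0 → gcd = 25; 75 = 25·3.
Back-substitution yields 8525·(17) + 2300·(-63) = 25, so one solution is u = 17·3 = 51, v = -63·3 = -189.
Solutions in u differ by 2300/25 = 92; the one in [0, 92) is 51 mod 92 = 51.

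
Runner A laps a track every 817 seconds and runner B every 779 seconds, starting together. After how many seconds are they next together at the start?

gcd first: 817 = 1·779 + 38; 779 = 20·38 + 19; 38 = 2·19 + 0 → gcd = 19
lcm = 817·779/gcd = 636443/19 = 33497

33497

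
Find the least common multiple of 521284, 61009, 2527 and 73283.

17883690188

521284 = 2² · 19⁴; 61009 = 13² · 19²; 2527 = 7 · 19²; 73283 = 7 · 19² · 29
lcm takes max exponent of each prime: 2² · 7 · 13² · 19⁴ · 29 = 17883690188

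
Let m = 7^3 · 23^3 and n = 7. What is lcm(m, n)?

4173281

max exponent per prime: 7^3 · 23^3 = 4173281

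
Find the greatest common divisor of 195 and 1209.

39

195 = 3 · 5 · 13
1209 = 3 · 13 · 31
Common: 3 · 13 = 39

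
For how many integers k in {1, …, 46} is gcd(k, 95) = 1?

Prime factors of 95: 5, 19. Count integers ≤ 46 divisible by none of them.
By inclusion–exclusion: 46 − ⌊46/5⌋ − ⌊46/19⌋ + ⌊46/95⌋ = 35.

35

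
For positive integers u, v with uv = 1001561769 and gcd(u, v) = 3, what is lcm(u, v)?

333853923

gcd·lcm = product, so lcm = 1001561769/3 = 333853923.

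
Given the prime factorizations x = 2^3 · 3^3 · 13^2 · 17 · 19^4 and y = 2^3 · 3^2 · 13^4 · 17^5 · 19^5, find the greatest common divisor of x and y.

min exponent per shared prime: 2^3 · 3^2 · 13^2 · 17 · 19^4 = 26957680776

26957680776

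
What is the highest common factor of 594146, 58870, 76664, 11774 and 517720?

14

594146 = 2 · 7 · 31 · 37²; 58870 = 2 · 5 · 7 · 29²; 76664 = 2³ · 7 · 37²; 11774 = 2 · 7 · 29²; 517720 = 2³ · 5 · 7 · 43²
gcd takes min exponent of each prime: 2 · 7 = 14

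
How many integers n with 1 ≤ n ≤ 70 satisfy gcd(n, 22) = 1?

32

22 = 2·11. Inclusion–exclusion on these primes:
70 − ⌊70/2⌋ − ⌊70/11⌋ + ⌊70/22⌋ = 32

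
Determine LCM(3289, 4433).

gcd first: 4433 = 1·3289 + 1144; 3289 = 2·1144 + 1001; 1144 = 1·1001 + 143; 1001 = 7·143 + 0 → gcd = 143
lcm = 3289·4433/gcd = 14580137/143 = 101959

101959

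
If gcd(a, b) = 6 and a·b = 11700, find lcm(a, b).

For any two positive integers, gcd × lcm equals their product. Hence lcm = 11700 / 6 = 1950.

1950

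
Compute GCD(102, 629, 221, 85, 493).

17

102 = 2 · 3 · 17; 629 = 17 · 37; 221 = 13 · 17; 85 = 5 · 17; 493 = 17 · 29
gcd takes min exponent of each prime: 17 = 17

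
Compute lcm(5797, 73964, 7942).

5797 = 11 · 17 · 31; 73964 = 2² · 11 · 41²; 7942 = 2 · 11 · 19²
lcm takes max exponent of each prime: 2² · 11 · 17 · 19² · 31 · 41² = 14071429108

14071429108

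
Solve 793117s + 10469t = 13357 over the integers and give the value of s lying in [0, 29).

3

Reduce mod 10469: 793117s ≡ 13357 (mod 10469). With g = gcd(793117, 10469) = 361 dividing 13357, divide through: 2197s ≡ 37 (mod 29).
Since gcd(2197, 29) = 1, s ≡ 37·(2197)⁻¹ ≡ 3 (mod 29). Smallest non-negative: 3.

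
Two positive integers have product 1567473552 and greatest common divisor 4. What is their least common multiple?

gcd·lcm = product, so lcm = 1567473552/4 = 391868388.

391868388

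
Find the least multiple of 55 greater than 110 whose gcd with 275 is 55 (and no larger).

gcd(m, 275) = 55 forces 55 | m; write m = 55s. Then gcd(55s, 55·5) = 55·gcd(s, 5), so need gcd(s, 5) = 1.
55s > 110 gives s ≥ 3. The least s ≥ 3 coprime to 5 is 3, so m = 55·3 = 165.

165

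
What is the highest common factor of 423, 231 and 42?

3

423 = 3² · 47; 231 = 3 · 7 · 11; 42 = 2 · 3 · 7
gcd takes min exponent of each prime: 3 = 3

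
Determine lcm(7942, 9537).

gcd first: 9537 = 1·7942 + 1595; 7942 = 4·1595 + 1562; 1595 = 1·1562 + 33; 1562 = 47·33 + 11; 33 = 3·11 + 0 → gcd = 11
lcm = 7942·9537/gcd = 75742854/11 = 6885714

6885714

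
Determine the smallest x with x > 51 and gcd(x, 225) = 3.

Multiples of 3 above 51: 3·18, 3·19, … . Need the cofactor coprime to 225/3 = 75.
Checking s = 18, 19, … the first with gcd(s, 75) = 1 is s = 19, giving 57.

57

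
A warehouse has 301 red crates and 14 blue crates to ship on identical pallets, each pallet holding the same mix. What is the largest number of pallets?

7

301 = 7 · 43
14 = 2 · 7
Common: 7 = 7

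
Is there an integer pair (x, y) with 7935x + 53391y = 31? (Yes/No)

No

gcd(7935, 53391): 53391 = 6·7935 + 5781; 7935 = 1·5781 + 2154; 5781 = 2·2154 + 1473; 2154 = 1·1473 + 681; 1473 = 2·681 + 111; 681 = 6·111 + 15; 111 = 7·15 + 6; 15 = 2·6 + 3; 6 = 2·3 + 0 → 3
3 does not divide 31, so a solution does not exist.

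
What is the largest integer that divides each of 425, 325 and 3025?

425 = 5² · 17; 325 = 5² · 13; 3025 = 5² · 11²
gcd takes min exponent of each prime: 5² = 25

25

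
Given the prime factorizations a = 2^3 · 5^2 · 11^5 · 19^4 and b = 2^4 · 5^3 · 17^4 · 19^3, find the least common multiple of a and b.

max exponent per prime: 2^4 · 5^3 · 11^5 · 17^4 · 19^4 = 3505932180706582000

3505932180706582000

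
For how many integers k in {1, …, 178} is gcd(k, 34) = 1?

84

Prime factors of 34: 2, 17. Count integers ≤ 178 divisible by none of them.
By inclusion–exclusion: 178 − ⌊178/2⌋ − ⌊178/17⌋ + ⌊178/34⌋ = 84.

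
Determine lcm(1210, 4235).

1210 = 2 · 5 · 11²; 4235 = 5 · 7 · 11²
max exponents: 2 · 5 · 7 · 11² = 8470

8470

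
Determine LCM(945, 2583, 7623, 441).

32817015

945 = 3³ · 5 · 7; 2583 = 3² · 7 · 41; 7623 = 3² · 7 · 11²; 441 = 3² · 7²
lcm takes max exponent of each prime: 3³ · 5 · 7² · 11² · 41 = 32817015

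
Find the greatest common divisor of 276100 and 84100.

100

276100 = 2² · 5² · 11 · 251
84100 = 2² · 5² · 29²
Common: 2² · 5² = 100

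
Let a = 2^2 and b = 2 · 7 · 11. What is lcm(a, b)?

max exponent per prime: 2^2 · 7 · 11 = 308

308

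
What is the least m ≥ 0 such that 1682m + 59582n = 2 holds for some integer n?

Euclid: 59582 = 35·1682 + 712; 1682 = 2·712 + 258; 712 = 2·258 + 196; 258 = 1·196 + 62; 196 = 3·62 + 10; 62 = 6·10 + 2; 10 = 5·2 + 0 → gcd = 2; 2 = 2·1.
Back-substitution yields 1682·(5774) + 59582·(-163) = 2, so one solution is m = 5774·1 = 5774, n = -163·1 = -163.
Solutions in m differ by 59582/2 = 29791; the one in [0, 29791) is 5774 mod 29791 = 5774.

5774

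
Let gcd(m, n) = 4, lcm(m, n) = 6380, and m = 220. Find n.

116

Using mn = gcd(m,n)·lcm(m,n) = 4·6380 = 25520, we get n = 25520/220 = 116.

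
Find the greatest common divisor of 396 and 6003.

Euclid: 6003 = 15·396 + 63; 396 = 6·63 + 18; 63 = 3·18 + 9; 18 = 2·9 + 0. Last nonzero remainder: 9.

9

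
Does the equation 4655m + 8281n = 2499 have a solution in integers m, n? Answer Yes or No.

gcd(4655, 8281): 8281 = 1·4655 + 3626; 4655 = 1·3626 + 1029; 3626 = 3·1029 + 539; 1029 = 1·539 + 490; 539 = 1·490 + 49; 490 = 10·49 + 0 → 49
49 divides 2499, so a solution exists.

Yes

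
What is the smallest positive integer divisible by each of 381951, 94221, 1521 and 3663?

381951 = 3² · 31 · 37²; 94221 = 3² · 19² · 29; 1521 = 3² · 13²; 3663 = 3² · 11 · 37
lcm takes max exponent of each prime: 3² · 11 · 13² · 19² · 29 · 31 · 37² = 7433481090321

7433481090321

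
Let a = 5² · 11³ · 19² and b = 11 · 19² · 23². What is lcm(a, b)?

max exponent per prime: 5² · 11³ · 19² · 23² = 6354493475

6354493475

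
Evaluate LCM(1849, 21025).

1849 = 43²; 21025 = 5² · 29²
max exponents: 5² · 29² · 43² = 38875225

38875225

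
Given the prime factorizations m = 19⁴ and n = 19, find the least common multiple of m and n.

max exponent per prime: 19⁴ = 130321

130321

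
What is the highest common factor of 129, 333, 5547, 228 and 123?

3

gcd(129, 333): 333 = 2·129 + 75; 129 = 1·75 + 54; 75 = 1·54 + 21; 54 = 2·21 + 12; 21 = 1·12 + 9; 12 = 1·9 + 3; 9 = 3·3 + 0 → 3
gcd(3, 5547): 5547 = 1849·3 + 0 → 3
gcd(3, 228): 228 = 76·3 + 0 → 3
gcd(3, 123): 123 = 41·3 + 0 → 3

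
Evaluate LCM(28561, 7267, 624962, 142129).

lcm(28561, 7267) = 28561·7267/gcd = 207552787/169 = 1228123
lcm(1228123, 624962) = 1228123·624962/gcd = 767530206326/7267 = 105618578
lcm(105618578, 142129) = 105618578·142129/gcd = 15011462872562/169 = 88825224098

88825224098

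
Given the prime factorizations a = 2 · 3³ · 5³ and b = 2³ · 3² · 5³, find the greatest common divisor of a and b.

min exponent per shared prime: 2 · 3² · 5³ = 2250

2250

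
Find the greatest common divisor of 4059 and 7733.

11

Euclid: 7733 = 1·4059 + 3674; 4059 = 1·3674 + 385; 3674 = 9·385 + 209; 385 = 1·209 + 176; 209 = 1·176 + 33; 176 = 5·33 + 11; 33 = 3·11 + 0. Last nonzero remainder: 11.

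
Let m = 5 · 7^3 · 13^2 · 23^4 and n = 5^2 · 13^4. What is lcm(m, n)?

max exponent per prime: 5^2 · 7^3 · 13^4 · 23^4 = 68536020218575

68536020218575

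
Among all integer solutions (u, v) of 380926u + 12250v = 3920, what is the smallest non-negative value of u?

45

gcd(380926, 12250) = 98 (Euclid: 380926 = 31·12250 + 1176; 12250 = 10·1176 + 490; 1176 = 2·490 + 196; 490 = 2·196 + 98; 196 = 2·98 + 0), and 98 | 3920.
Extended Euclid: 380926·(-52) + 12250·(1617) = 98. Scale by 40: u₀ = -2080.
General solution u = u₀ + 125t; reducing mod 125 gives u = 45 (and v = -1399).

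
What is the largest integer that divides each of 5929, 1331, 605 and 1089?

gcd(5929, 1331): 5929 = 4·1331 + 605; 1331 = 2·605 + 121; 605 = 5·121 + 0 → 121
gcd(121, 605): 605 = 5·121 + 0 → 121
gcd(121, 1089): 1089 = 9·121 + 0 → 121

121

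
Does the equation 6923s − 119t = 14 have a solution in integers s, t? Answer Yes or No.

Yes

gcd(6923, 119): 6923 = 58·119 + 21; 119 = 5·21 + 14; 21 = 1·14 + 7; 14 = 2·7 + 0 → 7
7 divides 14, so a solution exists.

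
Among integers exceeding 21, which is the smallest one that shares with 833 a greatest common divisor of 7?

gcd(x, 833) = 7 forces 7 | x; write x = 7s. Then gcd(7s, 7·119) = 7·gcd(s, 119), so need gcd(s, 119) = 1.
7s > 21 gives s ≥ 4. The least s ≥ 4 coprime to 119 is 4, so x = 7·4 = 28.

28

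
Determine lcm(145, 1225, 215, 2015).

145 = 5 · 29; 1225 = 5² · 7²; 215 = 5 · 43; 2015 = 5 · 13 · 31
lcm takes max exponent of each prime: 5² · 7² · 13 · 29 · 31 · 43 = 615612725

615612725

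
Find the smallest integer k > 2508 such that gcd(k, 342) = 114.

gcd(k, 342) = 114 forces 114 | k; write k = 114s. Then gcd(114s, 114·3) = 114·gcd(s, 3), so need gcd(s, 3) = 1.
114s > 2508 gives s ≥ 23. The least s ≥ 23 coprime to 3 is 23, so k = 114·23 = 2622.

2622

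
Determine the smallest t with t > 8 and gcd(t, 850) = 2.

12

Multiples of 2 above 8: 2·5, 2·6, … . Need the cofactor coprime to 850/2 = 425.
Checking s = 5, 6, … the first with gcd(s, 425) = 1 is s = 6, giving 12.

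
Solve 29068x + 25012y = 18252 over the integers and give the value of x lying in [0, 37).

23

Euclid: 29068 = 1·25012 + 4056; 25012 = 6·4056 + 676; 4056 = 6·676 + 0 → gcd = 676; 18252 = 676·27.
Back-substitution yields 29068·(-6) + 25012·(7) = 676, so one solution is x = -6·27 = -162, y = 7·27 = 189.
Solutions in x differ by 25012/676 = 37; the one in [0, 37) is -162 mod 37 = 23.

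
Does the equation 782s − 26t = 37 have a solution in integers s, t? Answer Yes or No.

No

By Bézout, 782s − 26t = 37 has integer solutions iff gcd(782, 26) | 37.
Euclid: 782 = 30·26 + 2; 26 = 13·2 + 0. gcd = 2; 37 mod 2 = 1. No.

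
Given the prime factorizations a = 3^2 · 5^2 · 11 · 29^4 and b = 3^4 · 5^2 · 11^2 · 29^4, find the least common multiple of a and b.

173301527025

max exponent per prime: 3^4 · 5^2 · 11^2 · 29^4 = 173301527025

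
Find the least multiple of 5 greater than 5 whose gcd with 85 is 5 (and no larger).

gcd(m, 85) = 5 forces 5 | m; write m = 5s. Then gcd(5s, 5·17) = 5·gcd(s, 17), so need gcd(s, 17) = 1.
5s > 5 gives s ≥ 2. The least s ≥ 2 coprime to 17 is 2, so m = 5·2 = 10.

10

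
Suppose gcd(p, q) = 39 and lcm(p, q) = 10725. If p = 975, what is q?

p·q = gcd·lcm = 39·10725 = 418275, so q = 418275/975 = 429.

429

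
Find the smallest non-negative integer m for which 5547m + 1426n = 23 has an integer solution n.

345

Reduce mod 1426: 5547m ≡ 23 (mod 1426). With g = gcd(5547, 1426) = 1 dividing 23, divide through: 5547m ≡ 23 (mod 1426).
Since gcd(5547, 1426) = 1, m ≡ 23·(5547)⁻¹ ≡ 345 (mod 1426). Smallest non-negative: 345.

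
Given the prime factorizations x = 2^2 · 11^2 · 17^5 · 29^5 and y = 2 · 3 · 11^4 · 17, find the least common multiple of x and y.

5116660280748374556

max exponent per prime: 2^2 · 3 · 11^4 · 17^5 · 29^5 = 5116660280748374556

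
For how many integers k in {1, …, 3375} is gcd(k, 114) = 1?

Prime factors of 114: 2, 3, 19. Count integers ≤ 3375 divisible by none of them.
By inclusion–exclusion: 3375 − ⌊3375/2⌋ − ⌊3375/3⌋ − ⌊3375/19⌋ + ⌊3375/6⌋ + ⌊3375/38⌋ + ⌊3375/57⌋ − ⌊3375/114⌋ = 1066.

1066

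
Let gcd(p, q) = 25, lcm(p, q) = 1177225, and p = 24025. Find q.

1225

p·q = gcd·lcm = 25·1177225 = 29430625, so q = 29430625/24025 = 1225.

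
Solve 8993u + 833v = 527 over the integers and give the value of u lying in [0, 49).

41

Reduce mod 833: 8993u ≡ 527 (mod 833). With g = gcd(8993, 833) = 17 dividing 527, divide through: 529u ≡ 31 (mod 49).
Since gcd(529, 49) = 1, u ≡ 31·(529)⁻¹ ≡ 41 (mod 49). Smallest non-negative: 41.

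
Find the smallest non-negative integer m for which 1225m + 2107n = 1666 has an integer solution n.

Euclid: 2107 = 1·1225 + 882; 1225 = 1·882 + 343; 882 = 2·343 + 196; 343 = 1·196 + 147; 196 = 1·147 + 49; 147 = 3·49 + 0 → gcd = 49; 1666 = 49·34.
Back-substitution yields 1225·(-12) + 2107·(7) = 49, so one solution is m = -12·34 = -408, n = 7·34 = 238.
Solutions in m differ by 2107/49 = 43; the one in [0, 43) is -408 mod 43 = 22.

22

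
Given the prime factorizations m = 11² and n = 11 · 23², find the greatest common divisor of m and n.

min exponent per shared prime: 11 = 11

11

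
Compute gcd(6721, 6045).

Euclid: 6721 = 1·6045 + 676; 6045 = 8·676 + 637; 676 = 1·637 + 39; 637 = 16·39 + 13; 39 = 3·13 + 0. Last nonzero remainder: 13.

13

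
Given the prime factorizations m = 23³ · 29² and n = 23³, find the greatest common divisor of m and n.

min exponent per shared prime: 23³ = 12167

12167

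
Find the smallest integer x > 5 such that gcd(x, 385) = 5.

10

gcd(x, 385) = 5 forces 5 | x; write x = 5s. Then gcd(5s, 5·77) = 5·gcd(s, 77), so need gcd(s, 77) = 1.
5s > 5 gives s ≥ 2. The least s ≥ 2 coprime to 77 is 2, so x = 5·2 = 10.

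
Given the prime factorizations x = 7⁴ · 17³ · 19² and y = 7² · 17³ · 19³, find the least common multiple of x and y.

max exponent per prime: 7⁴ · 17³ · 19³ = 80909539067

80909539067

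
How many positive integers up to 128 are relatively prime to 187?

187 = 11·17. Inclusion–exclusion on these primes:
128 − ⌊128/11⌋ − ⌊128/17⌋ + ⌊128/187⌋ = 110

110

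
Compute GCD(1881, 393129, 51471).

1881 = 3² · 11 · 19; 393129 = 3² · 11² · 19²; 51471 = 3² · 7 · 19 · 43
gcd takes min exponent of each prime: 3² · 19 = 171

171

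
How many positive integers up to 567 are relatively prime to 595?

595 = 5·7·17. Inclusion–exclusion on these primes:
567 − ⌊567/5⌋ − ⌊567/7⌋ − ⌊567/17⌋ + ⌊567/35⌋ + ⌊567/85⌋ + ⌊567/119⌋ − ⌊567/595⌋ = 366

366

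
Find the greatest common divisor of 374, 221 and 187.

17

gcd(374, 221): 374 = 1·221 + 153; 221 = 1·153 + 68; 153 = 2·68 + 17; 68 = 4·17 + 0 → 17
gcd(17, 187): 187 = 11·17 + 0 → 17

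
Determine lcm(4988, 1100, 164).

56239700

4988 = 2² · 29 · 43; 1100 = 2² · 5² · 11; 164 = 2² · 41
lcm takes max exponent of each prime: 2² · 5² · 11 · 29 · 41 · 43 = 56239700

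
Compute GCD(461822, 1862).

Euclid: 461822 = 248·1862 + 46; 1862 = 40·46 + 22; 46 = 2·22 + 2; 22 = 11·2 + 0. Last nonzero remainder: 2.

2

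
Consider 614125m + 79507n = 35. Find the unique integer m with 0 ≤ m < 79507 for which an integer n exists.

27915

gcd(614125, 79507) = 1 (Euclid: 614125 = 7·79507 + 57576; 79507 = 1·57576 + 21931; 57576 = 2·21931 + 13714; 21931 = 1·13714 + 8217; 13714 = 1·8217 + 5497; 8217 = 1·5497 + 2720; 5497 = 2·2720 + 57; 2720 = 47·57 + 41; 57 = 1·41 + 16; 41 = 2·16 + 9; 16 = 1·9 + 7; 9 = 1·7 + 2; 7 = 3·2 + 1; 2 = 2·1 + 0), and 1 | 35.
Extended Euclid: 614125·(34872) + 79507·(-269357) = 1. Scale by 35: m₀ = 1220520.
General solution m = m₀ + 79507t; reducing mod 79507 gives m = 27915 (and n = -215620).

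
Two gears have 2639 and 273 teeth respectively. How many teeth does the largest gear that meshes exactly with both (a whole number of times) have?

2639 = 7 · 13 · 29
273 = 3 · 7 · 13
Common: 7 · 13 = 91

91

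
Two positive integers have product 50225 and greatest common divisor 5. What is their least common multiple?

10045

For any two positive integers, gcd × lcm equals their product. Hence lcm = 50225 / 5 = 10045.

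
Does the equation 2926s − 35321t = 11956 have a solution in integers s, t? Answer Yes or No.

No

gcd(2926, 35321): 35321 = 12·2926 + 209; 2926 = 14·209 + 0 → 209
209 does not divide 11956, so a solution does not exist.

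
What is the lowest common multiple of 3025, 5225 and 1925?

402325

3025 = 5² · 11²; 5225 = 5² · 11 · 19; 1925 = 5² · 7 · 11
lcm takes max exponent of each prime: 5² · 7 · 11² · 19 = 402325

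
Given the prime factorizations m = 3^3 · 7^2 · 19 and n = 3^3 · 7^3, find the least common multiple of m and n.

max exponent per prime: 3^3 · 7^3 · 19 = 175959

175959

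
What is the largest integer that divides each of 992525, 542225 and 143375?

gcd(992525, 542225): 992525 = 1·542225 + 450300; 542225 = 1·450300 + 91925; 450300 = 4·91925 + 82600; 91925 = 1·82600 + 9325; 82600 = 8·9325 + 8000; 9325 = 1·8000 + 1325; 8000 = 6·1325 + 50; 1325 = 26·50 + 25; 50 = 2·25 + 0 → 25
gcd(25, 143375): 143375 = 5735·25 + 0 → 25

25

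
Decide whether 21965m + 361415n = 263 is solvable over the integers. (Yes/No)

No

gcd(21965, 361415): 361415 = 16·21965 + 9975; 21965 = 2·9975 + 2015; 9975 = 4·2015 + 1915; 2015 = 1·1915 + 100; 1915 = 19·100 + 15; 100 = 6·15 + 10; 15 = 1·10 + 5; 10 = 2·5 + 0 → 5
5 does not divide 263, so a solution does not exist.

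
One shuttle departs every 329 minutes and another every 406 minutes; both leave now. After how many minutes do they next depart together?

gcd first: 406 = 1·329 + 77; 329 = 4·77 + 21; 77 = 3·21 + 14; 21 = 1·14 + 7; 14 = 2·7 + 0 → gcd = 7
lcm = 329·406/gcd = 133574/7 = 19082

19082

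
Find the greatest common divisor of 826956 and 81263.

247

Euclid: 826956 = 10·81263 + 14326; 81263 = 5·14326 + 9633; 14326 = 1·9633 + 4693; 9633 = 2·4693 + 247; 4693 = 19·247 + 0. Last nonzero remainder: 247.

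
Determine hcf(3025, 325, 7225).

25

3025 = 5² · 11²; 325 = 5² · 13; 7225 = 5² · 17²
gcd takes min exponent of each prime: 5² = 25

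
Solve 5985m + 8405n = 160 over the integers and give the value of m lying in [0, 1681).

gcd(5985, 8405) = 5 (Euclid: 8405 = 1·5985 + 2420; 5985 = 2·2420 + 1145; 2420 = 2·1145 + 130; 1145 = 8·130 + 105; 130 = 1·105 + 25; 105 = 4·25 + 5; 25 = 5·5 + 0), and 5 | 160.
Extended Euclid: 5985·(323) + 8405·(-230) = 5. Scale by 32: m₀ = 10336.
General solution m = m₀ + 1681t; reducing mod 1681 gives m = 250 (and n = -178).

250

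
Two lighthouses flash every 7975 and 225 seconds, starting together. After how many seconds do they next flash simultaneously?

gcd first: 7975 = 35·225 + 100; 225 = 2·100 + 25; 100 = 4·25 + 0 → gcd = 25
lcm = 7975·225/gcd = 1794375/25 = 71775

71775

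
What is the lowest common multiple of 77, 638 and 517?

209902

77 = 7 · 11; 638 = 2 · 11 · 29; 517 = 11 · 47
lcm takes max exponent of each prime: 2 · 7 · 11 · 29 · 47 = 209902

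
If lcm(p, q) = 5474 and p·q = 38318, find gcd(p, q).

From gcd × lcm = pq: gcd = 38318 / 5474 = 7.

7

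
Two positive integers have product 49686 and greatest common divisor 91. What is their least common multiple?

Since gcd(p,q)·lcm(p,q) = pq, lcm = 49686/91 = 546.

546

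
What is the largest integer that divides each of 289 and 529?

1

Euclid: 529 = 1·289 + 240; 289 = 1·240 + 49; 240 = 4·49 + 44; 49 = 1·44 + 5; 44 = 8·5 + 4; 5 = 1·4 + 1; 4 = 4·1 + 0. Last nonzero remainder: 1.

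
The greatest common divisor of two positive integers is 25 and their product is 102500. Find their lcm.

4100

For any two positive integers, gcd × lcm equals their product. Hence lcm = 102500 / 25 = 4100.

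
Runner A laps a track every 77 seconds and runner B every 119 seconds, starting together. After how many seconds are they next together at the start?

1309

77 = 7 · 11; 119 = 7 · 17
max exponents: 7 · 11 · 17 = 1309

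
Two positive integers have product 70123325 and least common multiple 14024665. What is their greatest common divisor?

From gcd × lcm = ab: gcd = 70123325 / 14024665 = 5.

5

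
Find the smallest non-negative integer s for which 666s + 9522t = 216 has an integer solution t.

Reduce mod 9522: 666s ≡ 216 (mod 9522). With g = gcd(666, 9522) = 18 dividing 216, divide through: 37s ≡ 12 (mod 529).
Since gcd(37, 529) = 1, s ≡ 12·(37)⁻¹ ≡ 129 (mod 529). Smallest non-negative: 129.

129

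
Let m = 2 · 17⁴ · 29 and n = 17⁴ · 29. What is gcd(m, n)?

min exponent per shared prime: 17⁴ · 29 = 2422109

2422109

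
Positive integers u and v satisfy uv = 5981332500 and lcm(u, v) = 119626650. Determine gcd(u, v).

From gcd × lcm = uv: gcd = 5981332500 / 119626650 = 50.

50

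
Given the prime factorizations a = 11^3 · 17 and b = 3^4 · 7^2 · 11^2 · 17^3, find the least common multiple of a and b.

max exponent per prime: 3^4 · 7^2 · 11^3 · 17^3 = 25954096707

25954096707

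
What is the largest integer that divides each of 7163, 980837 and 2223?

gcd(7163, 980837): 980837 = 136·7163 + 6669; 7163 = 1·6669 + 494; 6669 = 13·494 + 247; 494 = 2·247 + 0 → 247
gcd(247, 2223): 2223 = 9·247 + 0 → 247

247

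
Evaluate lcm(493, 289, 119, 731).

2522681

493 = 17 · 29; 289 = 17²; 119 = 7 · 17; 731 = 17 · 43
lcm takes max exponent of each prime: 7 · 17² · 29 · 43 = 2522681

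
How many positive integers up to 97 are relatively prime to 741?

56

Prime factors of 741: 3, 13, 19. Count integers ≤ 97 divisible by none of them.
By inclusion–exclusion: 97 − ⌊97/3⌋ − ⌊97/13⌋ − ⌊97/19⌋ + ⌊97/39⌋ + ⌊97/57⌋ + ⌊97/247⌋ − ⌊97/741⌋ = 56.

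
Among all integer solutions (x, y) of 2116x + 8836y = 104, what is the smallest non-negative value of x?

1044

Euclid: 8836 = 4·2116 + 372; 2116 = 5·372 + 256; 372 = 1·256 + 116; 256 = 2·116 + 24; 116 = 4·24 + 20; 24 = 1·20 + 4; 20 = 5·4 + 0 → gcd = 4; 104 = 4·26.
Back-substitution yields 2116·(380) + 8836·(-91) = 4, so one solution is x = 380·26 = 9880, y = -91·26 = -2366.
Solutions in x differ by 8836/4 = 2209; the one in [0, 2209) is 9880 mod 2209 = 1044.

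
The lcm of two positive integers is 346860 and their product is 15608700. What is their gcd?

From gcd × lcm = uv: gcd = 15608700 / 346860 = 45.

45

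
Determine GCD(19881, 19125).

19881 = 3² · 47²
19125 = 3² · 5³ · 17
Common: 3² = 9

9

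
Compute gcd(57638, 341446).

Euclid: 341446 = 5·57638 + 53256; 57638 = 1·53256 + 4382; 53256 = 12·4382 + 672; 4382 = 6·672 + 350; 672 = 1·350 + 322; 350 = 1·322 + 28; 322 = 11·28 + 14; 28 = 2·14 + 0. Last nonzero remainder: 14.

14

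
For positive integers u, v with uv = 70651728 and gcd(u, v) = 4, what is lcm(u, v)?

17662932

gcd·lcm = product, so lcm = 70651728/4 = 17662932.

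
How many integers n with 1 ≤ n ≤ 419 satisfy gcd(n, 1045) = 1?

289

1045 = 5·11·19. Inclusion–exclusion on these primes:
419 − ⌊419/5⌋ − ⌊419/11⌋ − ⌊419/19⌋ + ⌊419/55⌋ + ⌊419/95⌋ + ⌊419/209⌋ − ⌊419/1045⌋ = 289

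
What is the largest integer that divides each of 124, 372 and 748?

4

gcd(124, 372): 372 = 3·124 + 0 → 124
gcd(124, 748): 748 = 6·124 + 4; 124 = 31·4 + 0 → 4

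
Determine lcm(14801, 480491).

14801 = 19² · 41; 480491 = 11³ · 19²
max exponents: 11³ · 19² · 41 = 19700131

19700131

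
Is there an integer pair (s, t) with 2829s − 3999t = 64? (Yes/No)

No

By Bézout, 2829s − 3999t = 64 has integer solutions iff gcd(2829, 3999) | 64.
Euclid: 3999 = 1·2829 + 1170; 2829 = 2·1170 + 489; 1170 = 2·489 + 192; 489 = 2·192 + 105; 192 = 1·105 + 87; 105 = 1·87 + 18; 87 = 4·18 + 15; 18 = 1·15 + 3; 15 = 5·3 + 0. gcd = 3; 64 mod 3 = 1. No.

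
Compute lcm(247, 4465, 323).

lcm(247, 4465) = 247·4465/gcd = 1102855/19 = 58045
lcm(58045, 323) = 58045·323/gcd = 18748535/19 = 986765

986765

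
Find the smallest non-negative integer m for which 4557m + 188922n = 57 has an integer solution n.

13681

Euclid: 188922 = 41·4557 + 2085; 4557 = 2·2085 + 387; 2085 = 5·387 + 150; 387 = 2·150 + 87; 150 = 1·87 + 63; 87 = 1·63 + 24; 63 = 2·24 + 15; 24 = 1·15 + 9; 15 = 1·9 + 6; 9 = 1·6 + 3; 6 = 2·3 + 0 → gcd = 3; 57 = 3·19.
Back-substitution yields 4557·(23921) + 188922·(-577) = 3, so one solution is m = 23921·19 = 454499, n = -577·19 = -10963.
Solutions in m differ by 188922/3 = 62974; the one in [0, 62974) is 454499 mod 62974 = 13681.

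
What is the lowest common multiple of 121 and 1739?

210419

121 = 11²; 1739 = 37 · 47
max exponents: 11² · 37 · 47 = 210419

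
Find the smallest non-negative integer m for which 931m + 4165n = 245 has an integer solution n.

45

Euclid: 4165 = 4·931 + 441; 931 = 2·441 + 49; 441 = 9·49 + 0 → gcd = 49; 245 = 49·5.
Back-substitution yields 931·(9) + 4165·(-2) = 49, so one solution is m = 9·5 = 45, n = -2·5 = -10.
Solutions in m differ by 4165/49 = 85; the one in [0, 85) is 45 mod 85 = 45.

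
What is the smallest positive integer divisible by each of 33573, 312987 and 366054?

33573 = 3 · 19² · 31; 312987 = 3 · 17² · 19²; 366054 = 2 · 3 · 13² · 19²
lcm takes max exponent of each prime: 2 · 3 · 13² · 17² · 19² · 31 = 3279477786

3279477786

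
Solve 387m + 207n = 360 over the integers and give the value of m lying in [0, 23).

gcd(387, 207) = 9 (Euclid: 387 = 1·207 + 180; 207 = 1·180 + 27; 180 = 6·27 + 18; 27 = 1·18 + 9; 18 = 2·9 + 0), and 9 | 360.
Extended Euclid: 387·(-8) + 207·(15) = 9. Scale by 40: m₀ = -320.
General solution m = m₀ + 23t; reducing mod 23 gives m = 2 (and n = -2).

2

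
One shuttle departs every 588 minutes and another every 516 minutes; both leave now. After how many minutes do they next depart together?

25284

588 = 2² · 3 · 7²; 516 = 2² · 3 · 43
max exponents: 2² · 3 · 7² · 43 = 25284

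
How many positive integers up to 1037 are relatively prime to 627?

596

627 = 3·11·19. Inclusion–exclusion on these primes:
1037 − ⌊1037/3⌋ − ⌊1037/11⌋ − ⌊1037/19⌋ + ⌊1037/33⌋ + ⌊1037/57⌋ + ⌊1037/209⌋ − ⌊1037/627⌋ = 596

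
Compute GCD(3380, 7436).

676

3380 = 2² · 5 · 13²
7436 = 2² · 11 · 13²
Common: 2² · 13² = 676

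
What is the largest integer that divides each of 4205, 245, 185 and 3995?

gcd(4205, 245): 4205 = 17·245 + 40; 245 = 6·40 + 5; 40 = 8·5 + 0 → 5
gcd(5, 185): 185 = 37·5 + 0 → 5
gcd(5, 3995): 3995 = 799·5 + 0 → 5

5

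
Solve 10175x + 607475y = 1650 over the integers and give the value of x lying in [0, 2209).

836

Reduce mod 607475: 10175x ≡ 1650 (mod 607475). With g = gcd(10175, 607475) = 275 dividing 1650, divide through: 37x ≡ 6 (mod 2209).
Since gcd(37, 2209) = 1, x ≡ 6·(37)⁻¹ ≡ 836 (mod 2209). Smallest non-negative: 836.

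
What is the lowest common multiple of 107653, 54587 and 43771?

lcm(107653, 54587) = 107653·54587/gcd = 5876454311/169 = 34771919
lcm(34771919, 43771) = 34771919·43771/gcd = 1522001666549/1183 = 1286561003

1286561003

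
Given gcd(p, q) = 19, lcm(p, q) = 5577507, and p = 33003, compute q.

3211

Using pq = gcd(p,q)·lcm(p,q) = 19·5577507 = 105972633, we get q = 105972633/33003 = 3211.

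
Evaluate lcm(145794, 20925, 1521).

145794 = 2 · 3 · 11 · 47²; 20925 = 3³ · 5² · 31; 1521 = 3² · 13²
lcm takes max exponent of each prime: 2 · 3³ · 5² · 11 · 13² · 31 · 47² = 171858322350

171858322350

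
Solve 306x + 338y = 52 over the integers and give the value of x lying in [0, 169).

104

Reduce mod 338: 306x ≡ 52 (mod 338). With g = gcd(306, 338) = 2 dividing 52, divide through: 153x ≡ 26 (mod 169).
Since gcd(153, 169) = 1, x ≡ 26·(153)⁻¹ ≡ 104 (mod 169). Smallest non-negative: 104.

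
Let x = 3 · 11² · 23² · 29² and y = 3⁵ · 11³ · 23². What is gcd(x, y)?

192027

min exponent per shared prime: 3 · 11² · 23² = 192027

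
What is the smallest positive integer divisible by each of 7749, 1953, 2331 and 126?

17776206

7749 = 3³ · 7 · 41; 1953 = 3² · 7 · 31; 2331 = 3² · 7 · 37; 126 = 2 · 3² · 7
lcm takes max exponent of each prime: 2 · 3³ · 7 · 31 · 37 · 41 = 17776206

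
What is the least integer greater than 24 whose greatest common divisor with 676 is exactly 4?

676 = 4·169. Any a with gcd(a, 676) = 4 is a multiple of 4, say 4s, with s coprime to 169.
Need s > 24/4, so s ≥ 7. First s ≥ 7 with gcd(s, 169) = 1 is s = 7. Thus a = 4·7 = 28.

28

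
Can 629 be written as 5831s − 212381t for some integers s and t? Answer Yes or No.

Yes

By Bézout, 5831s − 212381t = 629 has integer solutions iff gcd(5831, 212381) | 629.
Euclid: 212381 = 36·5831 + 2465; 5831 = 2·2465 + 901; 2465 = 2·901 + 663; 901 = 1·663 + 238; 663 = 2·238 + 187; 238 = 1·187 + 51; 187 = 3·51 + 34; 51 = 1·34 + 17; 34 = 2·17 + 0. gcd = 17; 629 mod 17 = 0. Yes.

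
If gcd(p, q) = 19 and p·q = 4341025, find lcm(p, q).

228475

Since gcd(p,q)·lcm(p,q) = pq, lcm = 4341025/19 = 228475.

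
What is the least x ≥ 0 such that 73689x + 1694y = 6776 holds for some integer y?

0

Euclid: 73689 = 43·1694 + 847; 1694 = 2·847 + 0 → gcd = 847; 6776 = 847·8.
Back-substitution yields 73689·(1) + 1694·(-43) = 847, so one solution is x = 1·8 = 8, y = -43·8 = -344.
Solutions in x differ by 1694/847 = 2; the one in [0, 2) is 8 mod 2 = 0.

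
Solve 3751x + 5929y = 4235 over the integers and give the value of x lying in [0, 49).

gcd(3751, 5929) = 121 (Euclid: 5929 = 1·3751 + 2178; 3751 = 1·2178 + 1573; 2178 = 1·1573 + 605; 1573 = 2·605 + 363; 605 = 1·363 + 242; 363 = 1·242 + 121; 242 = 2·121 + 0), and 121 | 4235.
Extended Euclid: 3751·(19) + 5929·(-12) = 121. Scale by 35: x₀ = 665.
General solution x = x₀ + 49t; reducing mod 49 gives x = 28 (and y = -17).

28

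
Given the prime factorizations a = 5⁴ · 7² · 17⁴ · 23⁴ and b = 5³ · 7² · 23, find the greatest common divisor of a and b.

min exponent per shared prime: 5³ · 7² · 23 = 140875

140875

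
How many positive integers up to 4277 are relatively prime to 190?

Prime factors of 190: 2, 5, 19. Count integers ≤ 4277 divisible by none of them.
By inclusion–exclusion: 4277 − ⌊4277/2⌋ − ⌊4277/5⌋ − ⌊4277/19⌋ + ⌊4277/10⌋ + ⌊4277/38⌋ + ⌊4277/95⌋ − ⌊4277/190⌋ = 1621.

1621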